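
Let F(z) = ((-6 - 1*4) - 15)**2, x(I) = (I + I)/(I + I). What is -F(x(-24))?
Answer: -625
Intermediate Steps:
x(I) = 1 (x(I) = (2*I)/((2*I)) = (2*I)*(1/(2*I)) = 1)
F(z) = 625 (F(z) = ((-6 - 4) - 15)**2 = (-10 - 15)**2 = (-25)**2 = 625)
-F(x(-24)) = -1*625 = -625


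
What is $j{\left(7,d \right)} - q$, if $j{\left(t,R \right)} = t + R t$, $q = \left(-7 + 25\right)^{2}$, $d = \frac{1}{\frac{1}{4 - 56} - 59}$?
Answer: $- \frac{973237}{3069} \approx -317.12$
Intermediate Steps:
$d = - \frac{52}{3069}$ ($d = \frac{1}{\frac{1}{-52} - 59} = \frac{1}{- \frac{1}{52} - 59} = \frac{1}{- \frac{3069}{52}} = - \frac{52}{3069} \approx -0.016944$)
$q = 324$ ($q = 18^{2} = 324$)
$j{\left(7,d \right)} - q = 7 \left(1 - \frac{52}{3069}\right) - 324 = 7 \cdot \frac{3017}{3069} - 324 = \frac{21119}{3069} - 324 = - \frac{973237}{3069}$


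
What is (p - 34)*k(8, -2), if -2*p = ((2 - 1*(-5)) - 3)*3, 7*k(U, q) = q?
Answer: 80/7 ≈ 11.429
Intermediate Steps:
k(U, q) = q/7
p = -6 (p = -((2 - 1*(-5)) - 3)*3/2 = -((2 + 5) - 3)*3/2 = -(7 - 3)*3/2 = -2*3 = -½*12 = -6)
(p - 34)*k(8, -2) = (-6 - 34)*((⅐)*(-2)) = -40*(-2/7) = 80/7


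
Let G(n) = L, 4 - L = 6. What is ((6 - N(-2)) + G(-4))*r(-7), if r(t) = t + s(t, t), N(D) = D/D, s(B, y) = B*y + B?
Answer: 105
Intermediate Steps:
s(B, y) = B + B*y
N(D) = 1
r(t) = t + t*(1 + t)
L = -2 (L = 4 - 1*6 = 4 - 6 = -2)
G(n) = -2
((6 - N(-2)) + G(-4))*r(-7) = ((6 - 1*1) - 2)*(-7*(2 - 7)) = ((6 - 1) - 2)*(-7*(-5)) = (5 - 2)*35 = 3*35 = 105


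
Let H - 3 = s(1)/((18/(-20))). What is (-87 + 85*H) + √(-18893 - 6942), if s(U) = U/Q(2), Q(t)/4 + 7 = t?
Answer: 3109/18 + I*√25835 ≈ 172.72 + 160.73*I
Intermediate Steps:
Q(t) = -28 + 4*t
s(U) = -U/20 (s(U) = U/(-28 + 4*2) = U/(-28 + 8) = U/(-20) = U*(-1/20) = -U/20)
H = 55/18 (H = 3 + (-1/20*1)/((18/(-20))) = 3 - 1/(20*(18*(-1/20))) = 3 - 1/(20*(-9/10)) = 3 - 1/20*(-10/9) = 3 + 1/18 = 55/18 ≈ 3.0556)
(-87 + 85*H) + √(-18893 - 6942) = (-87 + 85*(55/18)) + √(-18893 - 6942) = (-87 + 4675/18) + √(-25835) = 3109/18 + I*√25835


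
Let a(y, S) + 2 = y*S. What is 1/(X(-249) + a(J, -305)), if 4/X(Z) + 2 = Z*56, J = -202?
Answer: 6973/429592582 ≈ 1.6232e-5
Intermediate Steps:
a(y, S) = -2 + S*y (a(y, S) = -2 + y*S = -2 + S*y)
X(Z) = 4/(-2 + 56*Z) (X(Z) = 4/(-2 + Z*56) = 4/(-2 + 56*Z))
1/(X(-249) + a(J, -305)) = 1/(2/(-1 + 28*(-249)) + (-2 - 305*(-202))) = 1/(2/(-1 - 6972) + (-2 + 61610)) = 1/(2/(-6973) + 61608) = 1/(2*(-1/6973) + 61608) = 1/(-2/6973 + 61608) = 1/(429592582/6973) = 6973/429592582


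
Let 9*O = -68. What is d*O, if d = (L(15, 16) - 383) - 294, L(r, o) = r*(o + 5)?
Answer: 24616/9 ≈ 2735.1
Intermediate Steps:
O = -68/9 (O = (⅑)*(-68) = -68/9 ≈ -7.5556)
L(r, o) = r*(5 + o)
d = -362 (d = (15*(5 + 16) - 383) - 294 = (15*21 - 383) - 294 = (315 - 383) - 294 = -68 - 294 = -362)
d*O = -362*(-68/9) = 24616/9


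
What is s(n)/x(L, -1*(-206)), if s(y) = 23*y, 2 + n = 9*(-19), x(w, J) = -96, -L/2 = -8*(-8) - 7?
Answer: 3979/96 ≈ 41.448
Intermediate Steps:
L = -114 (L = -2*(-8*(-8) - 7) = -2*(64 - 7) = -2*57 = -114)
n = -173 (n = -2 + 9*(-19) = -2 - 171 = -173)
s(n)/x(L, -1*(-206)) = (23*(-173))/(-96) = -3979*(-1/96) = 3979/96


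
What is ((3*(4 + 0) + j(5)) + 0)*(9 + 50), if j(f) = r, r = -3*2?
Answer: 354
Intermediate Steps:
r = -6
j(f) = -6
((3*(4 + 0) + j(5)) + 0)*(9 + 50) = ((3*(4 + 0) - 6) + 0)*(9 + 50) = ((3*4 - 6) + 0)*59 = ((12 - 6) + 0)*59 = (6 + 0)*59 = 6*59 = 354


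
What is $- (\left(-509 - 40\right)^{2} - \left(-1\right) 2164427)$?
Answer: $-2465828$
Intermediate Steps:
$- (\left(-509 - 40\right)^{2} - \left(-1\right) 2164427) = - (\left(-549\right)^{2} - -2164427) = - (301401 + 2164427) = \left(-1\right) 2465828 = -2465828$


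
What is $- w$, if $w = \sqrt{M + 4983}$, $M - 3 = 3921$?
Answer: $- \sqrt{8907} \approx -94.377$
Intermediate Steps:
$M = 3924$ ($M = 3 + 3921 = 3924$)
$w = \sqrt{8907}$ ($w = \sqrt{3924 + 4983} = \sqrt{8907} \approx 94.377$)
$- w = - \sqrt{8907}$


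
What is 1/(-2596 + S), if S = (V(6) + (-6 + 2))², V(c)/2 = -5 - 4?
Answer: -1/2112 ≈ -0.00047348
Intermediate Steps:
V(c) = -18 (V(c) = 2*(-5 - 4) = 2*(-9) = -18)
S = 484 (S = (-18 + (-6 + 2))² = (-18 - 4)² = (-22)² = 484)
1/(-2596 + S) = 1/(-2596 + 484) = 1/(-2112) = -1/2112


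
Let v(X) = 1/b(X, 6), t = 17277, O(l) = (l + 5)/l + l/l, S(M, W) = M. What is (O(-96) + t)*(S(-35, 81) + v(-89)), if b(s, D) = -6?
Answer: -350002369/576 ≈ -6.0764e+5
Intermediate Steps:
O(l) = 1 + (5 + l)/l (O(l) = (5 + l)/l + 1 = 1 + (5 + l)/l)
v(X) = -⅙ (v(X) = 1/(-6) = -⅙)
(O(-96) + t)*(S(-35, 81) + v(-89)) = ((2 + 5/(-96)) + 17277)*(-35 - ⅙) = ((2 + 5*(-1/96)) + 17277)*(-211/6) = ((2 - 5/96) + 17277)*(-211/6) = (187/96 + 17277)*(-211/6) = (1658779/96)*(-211/6) = -350002369/576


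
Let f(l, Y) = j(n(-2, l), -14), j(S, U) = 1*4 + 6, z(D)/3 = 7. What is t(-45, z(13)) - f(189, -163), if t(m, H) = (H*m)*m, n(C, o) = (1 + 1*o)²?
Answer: 42515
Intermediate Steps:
z(D) = 21 (z(D) = 3*7 = 21)
n(C, o) = (1 + o)²
t(m, H) = H*m²
j(S, U) = 10 (j(S, U) = 4 + 6 = 10)
f(l, Y) = 10
t(-45, z(13)) - f(189, -163) = 21*(-45)² - 1*10 = 21*2025 - 10 = 42525 - 10 = 42515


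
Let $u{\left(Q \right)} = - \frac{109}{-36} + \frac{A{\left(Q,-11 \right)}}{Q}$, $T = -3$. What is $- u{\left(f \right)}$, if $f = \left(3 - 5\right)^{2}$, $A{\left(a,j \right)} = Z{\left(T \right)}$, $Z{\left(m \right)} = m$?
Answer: $- \frac{41}{18} \approx -2.2778$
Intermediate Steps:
$A{\left(a,j \right)} = -3$
$f = 4$ ($f = \left(-2\right)^{2} = 4$)
$u{\left(Q \right)} = \frac{109}{36} - \frac{3}{Q}$ ($u{\left(Q \right)} = - \frac{109}{-36} - \frac{3}{Q} = \left(-109\right) \left(- \frac{1}{36}\right) - \frac{3}{Q} = \frac{109}{36} - \frac{3}{Q}$)
$- u{\left(f \right)} = - (\frac{109}{36} - \frac{3}{4}) = \left(-1\right) \frac{41}{18} = - \frac{41}{18}$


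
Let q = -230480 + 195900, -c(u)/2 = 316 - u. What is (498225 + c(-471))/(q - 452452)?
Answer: -496651/487032 ≈ -1.0198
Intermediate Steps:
c(u) = -632 + 2*u (c(u) = -2*(316 - u) = -632 + 2*u)
q = -34580
(498225 + c(-471))/(q - 452452) = (498225 + (-632 + 2*(-471)))/(-34580 - 452452) = (498225 + (-632 - 942))/(-487032) = (498225 - 1574)*(-1/487032) = 496651*(-1/487032) = -496651/487032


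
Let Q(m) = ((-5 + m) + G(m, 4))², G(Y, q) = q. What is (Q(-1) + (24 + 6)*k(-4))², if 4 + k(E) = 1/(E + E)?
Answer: 229441/16 ≈ 14340.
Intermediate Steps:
k(E) = -4 + 1/(2*E) (k(E) = -4 + 1/(E + E) = -4 + 1/(2*E))
Q(m) = (-1 + m)² (Q(m) = ((-5 + m) + 4)² = (-1 + m)²)
(Q(-1) + (24 + 6)*k(-4))² = ((-1 - 1)² + (24 + 6)*(-4 + (½)/(-4)))² = ((-2)² + 30*(-4 + (½)*(-¼)))² = (4 + 30*(-4 - ⅛))² = (4 + 30*(-33/8))² = (4 - 495/4)² = (-479/4)² = 229441/16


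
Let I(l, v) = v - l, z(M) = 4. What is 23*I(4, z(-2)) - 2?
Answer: -2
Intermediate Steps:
23*I(4, z(-2)) - 2 = 23*(4 - 1*4) - 2 = 23*(4 - 4) - 2 = 23*0 - 2 = 0 - 2 = -2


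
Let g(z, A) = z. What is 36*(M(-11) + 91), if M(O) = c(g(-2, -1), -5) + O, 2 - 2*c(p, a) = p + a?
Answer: 3042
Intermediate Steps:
c(p, a) = 1 - a/2 - p/2 (c(p, a) = 1 - (p + a)/2 = 1 - (a + p)/2 = 1 + (-a/2 - p/2) = 1 - a/2 - p/2)
M(O) = 9/2 + O (M(O) = (1 - 1/2*(-5) - 1/2*(-2)) + O = (1 + 5/2 + 1) + O = 9/2 + O)
36*(M(-11) + 91) = 36*((9/2 - 11) + 91) = 36*(-13/2 + 91) = 36*(169/2) = 3042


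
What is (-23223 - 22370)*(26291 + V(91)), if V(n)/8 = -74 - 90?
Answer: -1138867547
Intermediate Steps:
V(n) = -1312 (V(n) = 8*(-74 - 90) = 8*(-164) = -1312)
(-23223 - 22370)*(26291 + V(91)) = (-23223 - 22370)*(26291 - 1312) = -45593*24979 = -1138867547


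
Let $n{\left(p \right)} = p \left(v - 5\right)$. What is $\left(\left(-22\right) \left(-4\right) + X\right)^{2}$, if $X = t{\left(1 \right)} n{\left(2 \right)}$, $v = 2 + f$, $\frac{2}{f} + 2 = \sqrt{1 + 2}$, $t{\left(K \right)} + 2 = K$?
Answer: $10452 + 816 \sqrt{3} \approx 11865.0$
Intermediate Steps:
$t{\left(K \right)} = -2 + K$
$f = \frac{2}{-2 + \sqrt{3}}$ ($f = \frac{2}{-2 + \sqrt{1 + 2}} = \frac{2}{-2 + \sqrt{3}} \approx -7.4641$)
$v = -2 - 2 \sqrt{3}$ ($v = 2 - \left(4 + 2 \sqrt{3}\right) = -2 - 2 \sqrt{3} \approx -5.4641$)
$n{\left(p \right)} = p \left(-7 - 2 \sqrt{3}\right)$ ($n{\left(p \right)} = p \left(\left(-2 - 2 \sqrt{3}\right) - 5\right) = p \left(-7 - 2 \sqrt{3}\right)$)
$X = 14 + 4 \sqrt{3}$ ($X = \left(-2 + 1\right) \left(\left(-1\right) 2 \left(7 + 2 \sqrt{3}\right)\right) = - (-14 - 4 \sqrt{3}) = 14 + 4 \sqrt{3} \approx 20.928$)
$\left(\left(-22\right) \left(-4\right) + X\right)^{2} = \left(\left(-22\right) \left(-4\right) + \left(14 + 4 \sqrt{3}\right)\right)^{2} = \left(88 + \left(14 + 4 \sqrt{3}\right)\right)^{2} = \left(102 + 4 \sqrt{3}\right)^{2}$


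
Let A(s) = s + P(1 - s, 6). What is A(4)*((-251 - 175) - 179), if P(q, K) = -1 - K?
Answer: 1815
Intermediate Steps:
A(s) = -7 + s (A(s) = s + (-1 - 1*6) = s + (-1 - 6) = s - 7 = -7 + s)
A(4)*((-251 - 175) - 179) = (-7 + 4)*((-251 - 175) - 179) = -3*(-426 - 179) = -3*(-605) = 1815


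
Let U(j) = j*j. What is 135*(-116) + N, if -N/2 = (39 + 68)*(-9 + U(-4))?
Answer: -17158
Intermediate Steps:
U(j) = j²
N = -1498 (N = -2*(39 + 68)*(-9 + (-4)²) = -214*(-9 + 16) = -214*7 = -2*749 = -1498)
135*(-116) + N = 135*(-116) - 1498 = -15660 - 1498 = -17158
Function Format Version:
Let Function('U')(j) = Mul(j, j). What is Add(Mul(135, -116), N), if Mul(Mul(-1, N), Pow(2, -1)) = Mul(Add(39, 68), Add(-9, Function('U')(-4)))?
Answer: -17158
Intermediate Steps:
Function('U')(j) = Pow(j, 2)
N = -1498 (N = Mul(-2, Mul(Add(39, 68), Add(-9, Pow(-4, 2)))) = Mul(-2, Mul(107, Add(-9, 16))) = Mul(-2, Mul(107, 7)) = Mul(-2, 749) = -1498)
Add(Mul(135, -116), N) = Add(Mul(135, -116), -1498) = Add(-15660, -1498) = -17158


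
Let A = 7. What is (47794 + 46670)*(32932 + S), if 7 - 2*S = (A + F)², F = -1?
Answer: 3109518720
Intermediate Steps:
S = -29/2 (S = 7/2 - (7 - 1)²/2 = 7/2 - ½*6² = 7/2 - ½*36 = 7/2 - 18 = -29/2 ≈ -14.500)
(47794 + 46670)*(32932 + S) = (47794 + 46670)*(32932 - 29/2) = 94464*(65835/2) = 3109518720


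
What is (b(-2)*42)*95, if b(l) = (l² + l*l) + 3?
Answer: 43890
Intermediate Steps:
b(l) = 3 + 2*l² (b(l) = (l² + l²) + 3 = 2*l² + 3 = 3 + 2*l²)
(b(-2)*42)*95 = ((3 + 2*(-2)²)*42)*95 = ((3 + 2*4)*42)*95 = ((3 + 8)*42)*95 = (11*42)*95 = 462*95 = 43890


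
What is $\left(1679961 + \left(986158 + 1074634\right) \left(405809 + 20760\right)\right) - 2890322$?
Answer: $879068772287$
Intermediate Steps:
$\left(1679961 + \left(986158 + 1074634\right) \left(405809 + 20760\right)\right) - 2890322 = \left(1679961 + 2060792 \cdot 426569\right) - 2890322 = \left(1679961 + 879069982648\right) - 2890322 = 879071662609 - 2890322 = 879068772287$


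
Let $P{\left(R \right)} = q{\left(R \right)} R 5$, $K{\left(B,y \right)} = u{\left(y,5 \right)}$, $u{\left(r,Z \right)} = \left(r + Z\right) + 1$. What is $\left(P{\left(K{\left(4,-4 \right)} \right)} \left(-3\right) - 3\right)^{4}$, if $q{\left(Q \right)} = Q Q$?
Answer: $228886641$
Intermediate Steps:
$q{\left(Q \right)} = Q^{2}$
$u{\left(r,Z \right)} = 1 + Z + r$ ($u{\left(r,Z \right)} = \left(Z + r\right) + 1 = 1 + Z + r$)
$K{\left(B,y \right)} = 6 + y$ ($K{\left(B,y \right)} = 1 + 5 + y = 6 + y$)
$P{\left(R \right)} = 5 R^{3}$ ($P{\left(R \right)} = R^{2} R 5 = R^{3} \cdot 5 = 5 R^{3}$)
$\left(P{\left(K{\left(4,-4 \right)} \right)} \left(-3\right) - 3\right)^{4} = \left(5 \left(6 - 4\right)^{3} \left(-3\right) - 3\right)^{4} = \left(5 \cdot 2^{3} \left(-3\right) - 3\right)^{4} = \left(5 \cdot 8 \left(-3\right) - 3\right)^{4} = \left(40 \left(-3\right) - 3\right)^{4} = \left(-120 - 3\right)^{4} = \left(-123\right)^{4} = 228886641$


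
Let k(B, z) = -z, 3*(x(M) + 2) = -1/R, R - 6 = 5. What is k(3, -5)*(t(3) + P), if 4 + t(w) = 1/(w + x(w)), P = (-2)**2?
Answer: 165/32 ≈ 5.1563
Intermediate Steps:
R = 11 (R = 6 + 5 = 11)
x(M) = -67/33 (x(M) = -2 + (-1/11)/3 = -2 + (-1*1/11)/3 = -2 + (1/3)*(-1/11) = -2 - 1/33 = -67/33)
P = 4
t(w) = -4 + 1/(-67/33 + w) (t(w) = -4 + 1/(w - 67/33) = -4 + 1/(-67/33 + w))
k(3, -5)*(t(3) + P) = (-1*(-5))*((-301 + 132*3)/(67 - 33*3) + 4) = 5*((-301 + 396)/(67 - 99) + 4) = 5*(95/(-32) + 4) = 5*(-1/32*95 + 4) = 5*(-95/32 + 4) = 5*(33/32) = 165/32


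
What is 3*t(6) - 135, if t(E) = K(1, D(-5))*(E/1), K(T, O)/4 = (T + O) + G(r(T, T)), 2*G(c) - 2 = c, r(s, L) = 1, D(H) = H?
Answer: -315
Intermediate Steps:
G(c) = 1 + c/2
K(T, O) = 6 + 4*O + 4*T (K(T, O) = 4*((T + O) + (1 + (½)*1)) = 4*((O + T) + (1 + ½)) = 4*((O + T) + 3/2) = 4*(3/2 + O + T) = 6 + 4*O + 4*T)
t(E) = -10*E (t(E) = (6 + 4*(-5) + 4*1)*(E/1) = (6 - 20 + 4)*(E*1) = -10*E)
3*t(6) - 135 = 3*(-10*6) - 135 = 3*(-60) - 135 = -180 - 135 = -315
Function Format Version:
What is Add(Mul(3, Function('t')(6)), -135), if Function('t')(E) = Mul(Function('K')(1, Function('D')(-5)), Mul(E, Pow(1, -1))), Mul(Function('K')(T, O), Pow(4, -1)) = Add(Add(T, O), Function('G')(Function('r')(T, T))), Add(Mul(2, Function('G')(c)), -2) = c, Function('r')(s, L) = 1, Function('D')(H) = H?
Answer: -315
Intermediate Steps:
Function('G')(c) = Add(1, Mul(Rational(1, 2), c))
Function('K')(T, O) = Add(6, Mul(4, O), Mul(4, T)) (Function('K')(T, O) = Mul(4, Add(Add(T, O), Add(1, Mul(Rational(1, 2), 1)))) = Mul(4, Add(Add(O, T), Add(1, Rational(1, 2)))) = Mul(4, Add(Add(O, T), Rational(3, 2))) = Mul(4, Add(Rational(3, 2), O, T)) = Add(6, Mul(4, O), Mul(4, T)))
Function('t')(E) = Mul(-10, E) (Function('t')(E) = Mul(Add(6, Mul(4, -5), Mul(4, 1)), Mul(E, Pow(1, -1))) = Mul(Add(6, -20, 4), Mul(E, 1)) = Mul(-10, E))
Add(Mul(3, Function('t')(6)), -135) = Add(Mul(3, Mul(-10, 6)), -135) = Add(Mul(3, -60), -135) = Add(-180, -135) = -315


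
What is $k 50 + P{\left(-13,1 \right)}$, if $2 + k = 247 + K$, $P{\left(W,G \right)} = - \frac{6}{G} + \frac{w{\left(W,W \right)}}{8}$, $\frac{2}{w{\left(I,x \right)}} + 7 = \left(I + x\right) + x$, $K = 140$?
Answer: $\frac{3540895}{184} \approx 19244.0$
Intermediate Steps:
$w{\left(I,x \right)} = \frac{2}{-7 + I + 2 x}$ ($w{\left(I,x \right)} = \frac{2}{-7 + \left(\left(I + x\right) + x\right)} = \frac{2}{-7 + \left(I + 2 x\right)} = \frac{2}{-7 + I + 2 x}$)
$P{\left(W,G \right)} = - \frac{6}{G} + \frac{1}{4 \left(-7 + 3 W\right)}$ ($P{\left(W,G \right)} = - \frac{6}{G} + \frac{2 \frac{1}{-7 + W + 2 W}}{8} = - \frac{6}{G} + \frac{2}{-7 + 3 W} \frac{1}{8} = - \frac{6}{G} + \frac{1}{4 \left(-7 + 3 W\right)}$)
$k = 385$ ($k = -2 + \left(247 + 140\right) = -2 + 387 = 385$)
$k 50 + P{\left(-13,1 \right)} = 385 \cdot 50 + \frac{168 + 1 - -936}{4 \cdot 1 \left(-7 + 3 \left(-13\right)\right)} = 19250 + \frac{1}{4} \cdot 1 \frac{1}{-7 - 39} \left(168 + 1 + 936\right) = 19250 + \frac{1}{4} \cdot 1 \frac{1}{-46} \cdot 1105 = 19250 + \frac{1}{4} \cdot 1 \left(- \frac{1}{46}\right) 1105 = 19250 - \frac{1105}{184} = \frac{3540895}{184}$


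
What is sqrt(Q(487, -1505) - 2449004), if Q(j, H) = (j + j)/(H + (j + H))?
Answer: I*sqrt(18536514198)/87 ≈ 1564.9*I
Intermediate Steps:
Q(j, H) = 2*j/(j + 2*H) (Q(j, H) = (2*j)/(H + (H + j)) = (2*j)/(j + 2*H) = 2*j/(j + 2*H))
sqrt(Q(487, -1505) - 2449004) = sqrt(2*487/(487 + 2*(-1505)) - 2449004) = sqrt(2*487/(487 - 3010) - 2449004) = sqrt(2*487/(-2523) - 2449004) = sqrt(2*487*(-1/2523) - 2449004) = sqrt(-974/2523 - 2449004) = sqrt(-6178838066/2523) = I*sqrt(18536514198)/87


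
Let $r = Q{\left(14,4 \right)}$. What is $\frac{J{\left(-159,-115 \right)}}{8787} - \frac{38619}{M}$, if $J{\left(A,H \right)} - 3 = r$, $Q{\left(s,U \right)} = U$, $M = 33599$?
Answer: $- \frac{339109960}{295234413} \approx -1.1486$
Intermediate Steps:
$r = 4$
$J{\left(A,H \right)} = 7$ ($J{\left(A,H \right)} = 3 + 4 = 7$)
$\frac{J{\left(-159,-115 \right)}}{8787} - \frac{38619}{M} = \frac{7}{8787} - \frac{38619}{33599} = - \frac{339109960}{295234413}$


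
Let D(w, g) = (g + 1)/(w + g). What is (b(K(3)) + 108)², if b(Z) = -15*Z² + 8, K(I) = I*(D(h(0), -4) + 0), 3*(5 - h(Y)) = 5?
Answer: 109641841/16 ≈ 6.8526e+6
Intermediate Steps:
h(Y) = 10/3 (h(Y) = 5 - ⅓*5 = 5 - 5/3 = 10/3)
D(w, g) = (1 + g)/(g + w)
K(I) = 9*I/2 (K(I) = I*((1 - 4)/(-4 + 10/3) + 0) = I*(-3/(-⅔) + 0) = I*(-3/2*(-3) + 0) = I*(9/2 + 0) = I*(9/2) = 9*I/2)
b(Z) = 8 - 15*Z²
(b(K(3)) + 108)² = ((8 - 15*((9/2)*3)²) + 108)² = ((8 - 15*(27/2)²) + 108)² = ((8 - 15*729/4) + 108)² = ((8 - 10935/4) + 108)² = (-10903/4 + 108)² = (-10471/4)² = 109641841/16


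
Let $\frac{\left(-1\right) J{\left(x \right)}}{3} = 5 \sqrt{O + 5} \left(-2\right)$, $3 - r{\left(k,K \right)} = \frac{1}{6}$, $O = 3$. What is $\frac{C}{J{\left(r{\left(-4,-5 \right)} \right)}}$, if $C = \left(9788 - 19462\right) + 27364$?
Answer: $\frac{1769 \sqrt{2}}{12} \approx 208.48$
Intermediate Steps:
$r{\left(k,K \right)} = \frac{17}{6}$ ($r{\left(k,K \right)} = 3 - \frac{1}{6} = \frac{17}{6}$)
$J{\left(x \right)} = 60 \sqrt{2}$ ($J{\left(x \right)} = - 3 \cdot 5 \sqrt{3 + 5} \left(-2\right) = - 3 \cdot 5 \sqrt{8} \left(-2\right) = - 3 \cdot 5 \cdot 2 \sqrt{2} \left(-2\right) = - 3 \cdot 10 \sqrt{2} \left(-2\right) = - 3 \left(- 20 \sqrt{2}\right) = 60 \sqrt{2}$)
$C = 17690$ ($C = -9674 + 27364 = 17690$)
$\frac{C}{J{\left(r{\left(-4,-5 \right)} \right)}} = \frac{17690}{60 \sqrt{2}} = 17690 \frac{\sqrt{2}}{120} = \frac{1769 \sqrt{2}}{12}$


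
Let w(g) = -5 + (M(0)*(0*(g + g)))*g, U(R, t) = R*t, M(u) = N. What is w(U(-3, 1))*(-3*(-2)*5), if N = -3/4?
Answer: -150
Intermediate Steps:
N = -3/4 (N = -3*1/4 = -3/4 ≈ -0.75000)
M(u) = -3/4
w(g) = -5 (w(g) = -5 + (-0*(g + g))*g = -5 + (-0*2*g)*g = -5 + (-3/4*0)*g = -5 + 0*g = -5 + 0 = -5)
w(U(-3, 1))*(-3*(-2)*5) = -5*(-3*(-2))*5 = -30*5 = -5*30 = -150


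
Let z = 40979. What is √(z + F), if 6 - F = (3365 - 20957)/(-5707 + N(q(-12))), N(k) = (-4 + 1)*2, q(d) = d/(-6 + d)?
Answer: √1337583050369/5713 ≈ 202.44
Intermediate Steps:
N(k) = -6 (N(k) = -3*2 = -6)
F = 16686/5713 (F = 6 - (3365 - 20957)/(-5707 - 6) = 6 - (-17592)/(-5713) = 6 - (-17592)*(-1)/5713 = 6 - 1*17592/5713 = 6 - 17592/5713 = 16686/5713 ≈ 2.9207)
√(z + F) = √(40979 + 16686/5713) = √(234129713/5713) = √1337583050369/5713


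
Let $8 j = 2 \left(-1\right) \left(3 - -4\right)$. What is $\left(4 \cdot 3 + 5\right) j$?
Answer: $- \frac{119}{4} \approx -29.75$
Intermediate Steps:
$j = - \frac{7}{4}$ ($j = \frac{2 \left(-1\right) \left(3 - -4\right)}{8} = \frac{\left(-2\right) \left(3 + 4\right)}{8} = \frac{\left(-2\right) 7}{8} = \frac{1}{8} \left(-14\right) = - \frac{7}{4} \approx -1.75$)
$\left(4 \cdot 3 + 5\right) j = \left(4 \cdot 3 + 5\right) \left(- \frac{7}{4}\right) = \left(12 + 5\right) \left(- \frac{7}{4}\right) = 17 \left(- \frac{7}{4}\right) = - \frac{119}{4}$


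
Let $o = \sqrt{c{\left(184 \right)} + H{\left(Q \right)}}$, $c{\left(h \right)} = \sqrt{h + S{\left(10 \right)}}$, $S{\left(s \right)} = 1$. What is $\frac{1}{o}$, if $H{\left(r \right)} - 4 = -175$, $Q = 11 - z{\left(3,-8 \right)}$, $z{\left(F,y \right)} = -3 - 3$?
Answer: $- \frac{i}{\sqrt{171 - \sqrt{185}}} \approx - 0.079708 i$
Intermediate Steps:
$z{\left(F,y \right)} = -6$
$c{\left(h \right)} = \sqrt{1 + h}$ ($c{\left(h \right)} = \sqrt{h + 1} = \sqrt{1 + h}$)
$Q = 17$ ($Q = 11 - -6 = 11 + 6 = 17$)
$H{\left(r \right)} = -171$ ($H{\left(r \right)} = 4 - 175 = -171$)
$o = \sqrt{-171 + \sqrt{185}}$ ($o = \sqrt{\sqrt{1 + 184} - 171} = \sqrt{\sqrt{185} - 171} = \sqrt{-171 + \sqrt{185}} \approx 12.546 i$)
$\frac{1}{o} = \frac{1}{\sqrt{-171 + \sqrt{185}}}$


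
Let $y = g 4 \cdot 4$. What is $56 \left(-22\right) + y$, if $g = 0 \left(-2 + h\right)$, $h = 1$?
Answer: $-1232$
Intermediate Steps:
$g = 0$ ($g = 0 \left(-2 + 1\right) = 0 \left(-1\right) = 0$)
$y = 0$ ($y = 0 \cdot 4 \cdot 4 = 0 \cdot 4 = 0$)
$56 \left(-22\right) + y = 56 \left(-22\right) + 0 = -1232 + 0 = -1232$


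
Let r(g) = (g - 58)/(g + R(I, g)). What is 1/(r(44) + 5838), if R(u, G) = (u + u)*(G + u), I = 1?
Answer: 67/391139 ≈ 0.00017129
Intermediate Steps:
R(u, G) = 2*u*(G + u) (R(u, G) = (2*u)*(G + u) = 2*u*(G + u))
r(g) = (-58 + g)/(2 + 3*g) (r(g) = (g - 58)/(g + 2*1*(g + 1)) = (-58 + g)/(g + 2*1*(1 + g)) = (-58 + g)/(g + (2 + 2*g)) = (-58 + g)/(2 + 3*g))
1/(r(44) + 5838) = 1/((-58 + 44)/(2 + 3*44) + 5838) = 1/(-14/(2 + 132) + 5838) = 1/(-14/134 + 5838) = 1/((1/134)*(-14) + 5838) = 1/(-7/67 + 5838) = 1/(391139/67) = 67/391139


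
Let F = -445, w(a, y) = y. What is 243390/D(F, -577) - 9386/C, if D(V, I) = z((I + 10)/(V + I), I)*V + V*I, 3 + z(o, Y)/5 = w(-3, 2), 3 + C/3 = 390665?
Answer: 4713646540/5058877569 ≈ 0.93176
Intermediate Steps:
C = 1171986 (C = -9 + 3*390665 = -9 + 1171995 = 1171986)
z(o, Y) = -5 (z(o, Y) = -15 + 5*2 = -15 + 10 = -5)
D(V, I) = -5*V + I*V (D(V, I) = -5*V + V*I = -5*V + I*V)
243390/D(F, -577) - 9386/C = 243390/((-445*(-5 - 577))) - 9386/1171986 = 243390/((-445*(-582))) - 9386*1/1171986 = 243390/258990 - 4693/585993 = 243390*(1/258990) - 4693/585993 = 8113/8633 - 4693/585993 = 4713646540/5058877569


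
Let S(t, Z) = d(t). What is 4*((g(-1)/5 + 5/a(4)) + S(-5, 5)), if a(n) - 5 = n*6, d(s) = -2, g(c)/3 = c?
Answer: -1408/145 ≈ -9.7103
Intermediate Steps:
g(c) = 3*c
S(t, Z) = -2
a(n) = 5 + 6*n (a(n) = 5 + n*6 = 5 + 6*n)
4*((g(-1)/5 + 5/a(4)) + S(-5, 5)) = 4*(((3*(-1))/5 + 5/(5 + 6*4)) - 2) = 4*((-3*1/5 + 5/(5 + 24)) - 2) = 4*((-3/5 + 5/29) - 2) = 4*(-62/145 - 2) = 4*(-352/145) = -1408/145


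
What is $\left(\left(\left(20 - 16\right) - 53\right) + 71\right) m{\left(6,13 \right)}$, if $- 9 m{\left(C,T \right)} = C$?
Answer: $- \frac{44}{3} \approx -14.667$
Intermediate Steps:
$m{\left(C,T \right)} = - \frac{C}{9}$
$\left(\left(\left(20 - 16\right) - 53\right) + 71\right) m{\left(6,13 \right)} = \left(\left(\left(20 - 16\right) - 53\right) + 71\right) \left(\left(- \frac{1}{9}\right) 6\right) = \left(\left(4 - 53\right) + 71\right) \left(- \frac{2}{3}\right) = \left(-49 + 71\right) \left(- \frac{2}{3}\right) = 22 \left(- \frac{2}{3}\right) = - \frac{44}{3}$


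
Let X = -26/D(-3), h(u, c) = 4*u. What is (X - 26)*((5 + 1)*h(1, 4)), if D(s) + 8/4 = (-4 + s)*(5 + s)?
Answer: -585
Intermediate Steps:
D(s) = -2 + (-4 + s)*(5 + s)
X = 13/8 (X = -26/(-22 - 3 + (-3)**2) = -26/(-22 - 3 + 9) = -26/(-16) = -26*(-1/16) = 13/8 ≈ 1.6250)
(X - 26)*((5 + 1)*h(1, 4)) = (13/8 - 26)*((5 + 1)*(4*1)) = -585*4/4 = -195/8*24 = -585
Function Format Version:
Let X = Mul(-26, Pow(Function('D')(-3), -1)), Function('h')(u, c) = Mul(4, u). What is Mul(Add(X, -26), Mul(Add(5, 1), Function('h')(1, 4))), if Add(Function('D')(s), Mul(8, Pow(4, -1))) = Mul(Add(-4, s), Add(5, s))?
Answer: -585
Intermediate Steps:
Function('D')(s) = Add(-2, Mul(Add(-4, s), Add(5, s)))
X = Rational(13, 8) (X = Mul(-26, Pow(Add(-22, -3, Pow(-3, 2)), -1)) = Mul(-26, Pow(Add(-22, -3, 9), -1)) = Mul(-26, Pow(-16, -1)) = Mul(-26, Rational(-1, 16)) = Rational(13, 8) ≈ 1.6250)
Mul(Add(X, -26), Mul(Add(5, 1), Function('h')(1, 4))) = Mul(Add(Rational(13, 8), -26), Mul(Add(5, 1), Mul(4, 1))) = Mul(Rational(-195, 8), Mul(6, 4)) = Mul(Rational(-195, 8), 24) = -585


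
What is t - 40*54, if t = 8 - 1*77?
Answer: -2229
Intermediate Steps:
t = -69 (t = 8 - 77 = -69)
t - 40*54 = -69 - 40*54 = -69 - 2160 = -2229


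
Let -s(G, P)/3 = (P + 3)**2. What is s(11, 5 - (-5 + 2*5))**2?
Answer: 729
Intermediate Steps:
s(G, P) = -3*(3 + P)**2 (s(G, P) = -3*(P + 3)**2 = -3*(3 + P)**2)
s(11, 5 - (-5 + 2*5))**2 = (-3*(3 + (5 - (-5 + 2*5)))**2)**2 = (-3*(3 + (5 - (-5 + 10)))**2)**2 = (-3*(3 + (5 - 1*5))**2)**2 = (-3*(3 + (5 - 5))**2)**2 = (-3*(3 + 0)**2)**2 = (-3*3**2)**2 = (-3*9)**2 = (-27)**2 = 729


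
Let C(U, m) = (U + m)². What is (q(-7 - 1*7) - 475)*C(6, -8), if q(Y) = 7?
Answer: -1872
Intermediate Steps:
(q(-7 - 1*7) - 475)*C(6, -8) = (7 - 475)*(6 - 8)² = -468*(-2)² = -468*4 = -1872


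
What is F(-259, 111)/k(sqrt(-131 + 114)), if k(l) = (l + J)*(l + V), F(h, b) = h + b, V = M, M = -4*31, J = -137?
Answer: -418618/48195483 - 2146*I*sqrt(17)/16065161 ≈ -0.0086858 - 0.00055077*I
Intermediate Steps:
M = -124
V = -124
F(h, b) = b + h
k(l) = (-137 + l)*(-124 + l) (k(l) = (l - 137)*(l - 124) = (-137 + l)*(-124 + l))
F(-259, 111)/k(sqrt(-131 + 114)) = (111 - 259)/(16988 + (sqrt(-131 + 114))**2 - 261*sqrt(-131 + 114)) = -148/(16988 + (sqrt(-17))**2 - 261*I*sqrt(17)) = -148/(16988 + (I*sqrt(17))**2 - 261*I*sqrt(17)) = -148/(16988 - 17 - 261*I*sqrt(17)) = -148/(16971 - 261*I*sqrt(17))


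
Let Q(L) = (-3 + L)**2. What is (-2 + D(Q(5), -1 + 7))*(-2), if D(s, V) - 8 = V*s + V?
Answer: -72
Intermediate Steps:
D(s, V) = 8 + V + V*s (D(s, V) = 8 + (V*s + V) = 8 + (V + V*s) = 8 + V + V*s)
(-2 + D(Q(5), -1 + 7))*(-2) = (-2 + (8 + (-1 + 7) + (-1 + 7)*(-3 + 5)**2))*(-2) = (-2 + (8 + 6 + 6*2**2))*(-2) = (-2 + (8 + 6 + 6*4))*(-2) = (-2 + (8 + 6 + 24))*(-2) = (-2 + 38)*(-2) = 36*(-2) = -72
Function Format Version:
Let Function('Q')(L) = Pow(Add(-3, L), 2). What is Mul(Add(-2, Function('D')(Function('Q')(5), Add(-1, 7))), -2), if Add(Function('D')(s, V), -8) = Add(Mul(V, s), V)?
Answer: -72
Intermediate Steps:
Function('D')(s, V) = Add(8, V, Mul(V, s)) (Function('D')(s, V) = Add(8, Add(Mul(V, s), V)) = Add(8, Add(V, Mul(V, s))) = Add(8, V, Mul(V, s)))
Mul(Add(-2, Function('D')(Function('Q')(5), Add(-1, 7))), -2) = Mul(Add(-2, Add(8, Add(-1, 7), Mul(Add(-1, 7), Pow(Add(-3, 5), 2)))), -2) = Mul(Add(-2, Add(8, 6, Mul(6, Pow(2, 2)))), -2) = Mul(Add(-2, Add(8, 6, Mul(6, 4))), -2) = Mul(Add(-2, Add(8, 6, 24)), -2) = Mul(Add(-2, 38), -2) = Mul(36, -2) = -72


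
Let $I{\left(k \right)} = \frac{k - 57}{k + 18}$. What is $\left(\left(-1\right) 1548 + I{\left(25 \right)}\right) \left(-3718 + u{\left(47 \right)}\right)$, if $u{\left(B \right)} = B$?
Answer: $\frac{244473916}{43} \approx 5.6854 \cdot 10^{6}$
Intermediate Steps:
$I{\left(k \right)} = \frac{-57 + k}{18 + k}$
$\left(\left(-1\right) 1548 + I{\left(25 \right)}\right) \left(-3718 + u{\left(47 \right)}\right) = \left(\left(-1\right) 1548 + \frac{-57 + 25}{18 + 25}\right) \left(-3718 + 47\right) = \left(-1548 + \frac{1}{43} \left(-32\right)\right) \left(-3671\right) = \left(-1548 - \frac{32}{43}\right) \left(-3671\right) = \left(- \frac{66596}{43}\right) \left(-3671\right) = \frac{244473916}{43}$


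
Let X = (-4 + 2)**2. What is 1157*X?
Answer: 4628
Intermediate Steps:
X = 4 (X = (-2)**2 = 4)
1157*X = 1157*4 = 4628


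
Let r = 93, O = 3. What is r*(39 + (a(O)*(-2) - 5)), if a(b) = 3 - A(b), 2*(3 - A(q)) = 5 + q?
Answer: 2418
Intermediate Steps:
A(q) = ½ - q/2 (A(q) = 3 - (5 + q)/2 = 3 + (-5/2 - q/2) = ½ - q/2)
a(b) = 5/2 + b/2 (a(b) = 3 - (½ - b/2) = 3 + (-½ + b/2) = 5/2 + b/2)
r*(39 + (a(O)*(-2) - 5)) = 93*(39 + ((5/2 + (½)*3)*(-2) - 5)) = 93*(39 + ((5/2 + 3/2)*(-2) - 5)) = 93*(39 + (4*(-2) - 5)) = 93*(39 + (-8 - 5)) = 93*(39 - 13) = 93*26 = 2418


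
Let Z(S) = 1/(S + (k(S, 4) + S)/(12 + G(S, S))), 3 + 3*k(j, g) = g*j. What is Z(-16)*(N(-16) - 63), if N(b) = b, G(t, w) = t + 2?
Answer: -474/19 ≈ -24.947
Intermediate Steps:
k(j, g) = -1 + g*j/3 (k(j, g) = -1 + (g*j)/3 = -1 + g*j/3)
G(t, w) = 2 + t
Z(S) = 1/(S + (-1 + 7*S/3)/(14 + S)) (Z(S) = 1/(S + ((-1 + (⅓)*4*S) + S)/(12 + (2 + S))) = 1/(S + ((-1 + 4*S/3) + S)/(14 + S)) = 1/(S + (-1 + 7*S/3)/(14 + S)))
Z(-16)*(N(-16) - 63) = (3*(14 - 16)/(-3 + 3*(-16)² + 49*(-16)))*(-16 - 63) = (3*(-2)/(-3 + 3*256 - 784))*(-79) = (3*(-2)/(-3 + 768 - 784))*(-79) = (3*(-2)/(-19))*(-79) = (3*(-1/19)*(-2))*(-79) = (6/19)*(-79) = -474/19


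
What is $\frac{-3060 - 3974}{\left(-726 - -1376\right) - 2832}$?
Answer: $\frac{3517}{1091} \approx 3.2236$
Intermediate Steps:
$\frac{-3060 - 3974}{\left(-726 - -1376\right) - 2832} = - \frac{7034}{\left(-726 + 1376\right) - 2832} = - \frac{7034}{650 - 2832} = - \frac{7034}{-2182} = \left(-7034\right) \left(- \frac{1}{2182}\right) = \frac{3517}{1091}$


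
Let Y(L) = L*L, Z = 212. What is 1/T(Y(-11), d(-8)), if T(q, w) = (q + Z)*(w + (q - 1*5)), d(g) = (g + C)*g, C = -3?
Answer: 1/67932 ≈ 1.4721e-5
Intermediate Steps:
Y(L) = L**2
d(g) = g*(-3 + g) (d(g) = (g - 3)*g = (-3 + g)*g = g*(-3 + g))
T(q, w) = (212 + q)*(-5 + q + w) (T(q, w) = (q + 212)*(w + (q - 1*5)) = (212 + q)*(w + (q - 5)) = (212 + q)*(w + (-5 + q)) = (212 + q)*(-5 + q + w))
1/T(Y(-11), d(-8)) = 1/(-1060 + ((-11)**2)**2 + 207*(-11)**2 + 212*(-8*(-3 - 8)) + (-11)**2*(-8*(-3 - 8))) = 1/(-1060 + 121**2 + 207*121 + 212*(-8*(-11)) + 121*(-8*(-11))) = 1/(-1060 + 14641 + 25047 + 212*88 + 121*88) = 1/(-1060 + 14641 + 25047 + 18656 + 10648) = 1/67932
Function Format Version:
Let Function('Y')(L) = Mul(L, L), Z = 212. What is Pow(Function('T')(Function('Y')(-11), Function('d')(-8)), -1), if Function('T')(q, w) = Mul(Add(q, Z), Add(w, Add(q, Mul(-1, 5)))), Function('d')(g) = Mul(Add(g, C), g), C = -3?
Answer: Rational(1, 67932) ≈ 1.4721e-5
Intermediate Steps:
Function('Y')(L) = Pow(L, 2)
Function('d')(g) = Mul(g, Add(-3, g)) (Function('d')(g) = Mul(Add(g, -3), g) = Mul(Add(-3, g), g) = Mul(g, Add(-3, g)))
Function('T')(q, w) = Mul(Add(212, q), Add(-5, q, w)) (Function('T')(q, w) = Mul(Add(q, 212), Add(w, Add(q, Mul(-1, 5)))) = Mul(Add(212, q), Add(w, Add(q, -5))) = Mul(Add(212, q), Add(w, Add(-5, q))) = Mul(Add(212, q), Add(-5, q, w)))
Pow(Function('T')(Function('Y')(-11), Function('d')(-8)), -1) = Pow(Add(-1060, Pow(Pow(-11, 2), 2), Mul(207, Pow(-11, 2)), Mul(212, Mul(-8, Add(-3, -8))), Mul(Pow(-11, 2), Mul(-8, Add(-3, -8)))), -1) = Pow(Add(-1060, Pow(121, 2), Mul(207, 121), Mul(212, Mul(-8, -11)), Mul(121, Mul(-8, -11))), -1) = Pow(Add(-1060, 14641, 25047, Mul(212, 88), Mul(121, 88)), -1) = Pow(Add(-1060, 14641, 25047, 18656, 10648), -1) = Pow(67932, -1) = Rational(1, 67932)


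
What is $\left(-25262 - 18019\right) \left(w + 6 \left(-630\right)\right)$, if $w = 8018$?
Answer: $-183424878$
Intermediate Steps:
$\left(-25262 - 18019\right) \left(w + 6 \left(-630\right)\right) = \left(-25262 - 18019\right) \left(8018 + 6 \left(-630\right)\right) = - 43281 \left(8018 - 3780\right) = \left(-43281\right) 4238 = -183424878$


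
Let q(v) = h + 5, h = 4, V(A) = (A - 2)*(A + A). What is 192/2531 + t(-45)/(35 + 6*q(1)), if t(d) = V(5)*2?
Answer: 168948/225259 ≈ 0.75002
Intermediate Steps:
V(A) = 2*A*(-2 + A) (V(A) = (-2 + A)*(2*A) = 2*A*(-2 + A))
q(v) = 9 (q(v) = 4 + 5 = 9)
t(d) = 60 (t(d) = (2*5*(-2 + 5))*2 = (2*5*3)*2 = 30*2 = 60)
192/2531 + t(-45)/(35 + 6*q(1)) = 192/2531 + 60/(35 + 6*9) = 192*(1/2531) + 60/(35 + 54) = 192/2531 + 60/89 = 168948/225259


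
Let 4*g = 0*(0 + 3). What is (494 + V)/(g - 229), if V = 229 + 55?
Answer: -778/229 ≈ -3.3974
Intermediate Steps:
g = 0 (g = (0*(0 + 3))/4 = (0*3)/4 = (¼)*0 = 0)
V = 284
(494 + V)/(g - 229) = (494 + 284)/(0 - 229) = 778/(-229) = 778*(-1/229) = -778/229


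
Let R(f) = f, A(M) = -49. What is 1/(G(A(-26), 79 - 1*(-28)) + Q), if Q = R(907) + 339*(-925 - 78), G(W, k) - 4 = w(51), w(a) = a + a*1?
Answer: -1/339004 ≈ -2.9498e-6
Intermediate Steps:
w(a) = 2*a (w(a) = a + a = 2*a)
G(W, k) = 106 (G(W, k) = 4 + 2*51 = 4 + 102 = 106)
Q = -339110 (Q = 907 + 339*(-925 - 78) = 907 + 339*(-1003) = 907 - 340017 = -339110)
1/(G(A(-26), 79 - 1*(-28)) + Q) = 1/(106 - 339110) = 1/(-339004) = -1/339004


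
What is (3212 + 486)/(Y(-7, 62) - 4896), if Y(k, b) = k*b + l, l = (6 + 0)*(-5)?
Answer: -1849/2680 ≈ -0.68993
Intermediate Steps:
l = -30 (l = 6*(-5) = -30)
Y(k, b) = -30 + b*k (Y(k, b) = k*b - 30 = b*k - 30 = -30 + b*k)
(3212 + 486)/(Y(-7, 62) - 4896) = (3212 + 486)/((-30 + 62*(-7)) - 4896) = 3698/((-30 - 434) - 4896) = 3698/(-464 - 4896) = 3698/(-5360) = 3698*(-1/5360) = -1849/2680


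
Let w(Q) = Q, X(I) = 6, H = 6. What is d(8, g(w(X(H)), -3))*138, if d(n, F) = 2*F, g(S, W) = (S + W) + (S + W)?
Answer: 1656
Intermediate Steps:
g(S, W) = 2*S + 2*W
d(8, g(w(X(H)), -3))*138 = (2*(2*6 + 2*(-3)))*138 = (2*(12 - 6))*138 = (2*6)*138 = 12*138 = 1656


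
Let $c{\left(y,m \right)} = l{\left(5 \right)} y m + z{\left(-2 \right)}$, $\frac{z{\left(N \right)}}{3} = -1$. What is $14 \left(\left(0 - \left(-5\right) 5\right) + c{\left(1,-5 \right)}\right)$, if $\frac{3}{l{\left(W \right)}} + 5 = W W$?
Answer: $\frac{595}{2} \approx 297.5$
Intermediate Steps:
$z{\left(N \right)} = -3$ ($z{\left(N \right)} = 3 \left(-1\right) = -3$)
$l{\left(W \right)} = \frac{3}{-5 + W^{2}}$ ($l{\left(W \right)} = \frac{3}{-5 + W W} = \frac{3}{-5 + W^{2}}$)
$c{\left(y,m \right)} = -3 + \frac{3 m y}{20}$ ($c{\left(y,m \right)} = \frac{3}{-5 + 5^{2}} y m - 3 = \frac{3}{-5 + 25} y m - 3 = \frac{3}{20} y m - 3 = 3 \cdot \frac{1}{20} y m - 3 = \frac{3 y}{20} m - 3 = \frac{3 m y}{20} - 3 = -3 + \frac{3 m y}{20}$)
$14 \left(\left(0 - \left(-5\right) 5\right) + c{\left(1,-5 \right)}\right) = 14 \left(\left(0 - \left(-5\right) 5\right) - \left(3 + \frac{3}{4} \cdot 1\right)\right) = 14 \left(\left(0 - -25\right) - \frac{15}{4}\right) = 14 \left(\left(0 + 25\right) - \frac{15}{4}\right) = 14 \left(25 - \frac{15}{4}\right) = 14 \cdot \frac{85}{4} = \frac{595}{2}$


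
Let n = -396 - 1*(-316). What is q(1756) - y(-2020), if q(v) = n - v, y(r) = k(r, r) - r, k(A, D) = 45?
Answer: -3901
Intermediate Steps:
n = -80 (n = -396 + 316 = -80)
y(r) = 45 - r
q(v) = -80 - v
q(1756) - y(-2020) = (-80 - 1*1756) - (45 - 1*(-2020)) = (-80 - 1756) - (45 + 2020) = -1836 - 1*2065 = -1836 - 2065 = -3901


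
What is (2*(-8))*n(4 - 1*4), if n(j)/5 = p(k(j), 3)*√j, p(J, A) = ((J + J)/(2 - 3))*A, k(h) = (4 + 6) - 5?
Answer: 0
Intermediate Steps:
k(h) = 5 (k(h) = 10 - 5 = 5)
p(J, A) = -2*A*J (p(J, A) = ((2*J)/(-1))*A = ((2*J)*(-1))*A = (-2*J)*A = -2*A*J)
n(j) = -150*√j (n(j) = 5*((-2*3*5)*√j) = 5*(-30*√j) = -150*√j)
(2*(-8))*n(4 - 1*4) = (2*(-8))*(-150*√(4 - 1*4)) = -(-2400)*√(4 - 4) = -(-2400)*√0 = -(-2400)*0 = -16*0 = 0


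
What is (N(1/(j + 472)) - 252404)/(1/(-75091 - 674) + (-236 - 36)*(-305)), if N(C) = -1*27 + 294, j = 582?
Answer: -19103159805/6285464399 ≈ -3.0393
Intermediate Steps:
N(C) = 267 (N(C) = -27 + 294 = 267)
(N(1/(j + 472)) - 252404)/(1/(-75091 - 674) + (-236 - 36)*(-305)) = (267 - 252404)/(1/(-75091 - 674) + (-236 - 36)*(-305)) = -252137/(1/(-75765) - 272*(-305)) = -252137/(-1/75765 + 82960) = -252137/6285464399/75765 = -252137*75765/6285464399 = -19103159805/6285464399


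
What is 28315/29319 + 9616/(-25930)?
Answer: 226138223/380120835 ≈ 0.59491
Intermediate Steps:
28315/29319 + 9616/(-25930) = 28315*(1/29319) + 9616*(-1/25930) = 28315/29319 - 4808/12965 = 226138223/380120835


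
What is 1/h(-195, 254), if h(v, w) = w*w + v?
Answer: 1/64321 ≈ 1.5547e-5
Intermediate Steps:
h(v, w) = v + w**2 (h(v, w) = w**2 + v = v + w**2)
1/h(-195, 254) = 1/(-195 + 254**2) = 1/(-195 + 64516) = 1/64321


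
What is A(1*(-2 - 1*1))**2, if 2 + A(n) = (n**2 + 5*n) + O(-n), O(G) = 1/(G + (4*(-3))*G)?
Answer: 70225/1089 ≈ 64.486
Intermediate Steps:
O(G) = -1/(11*G) (O(G) = 1/(G - 12*G) = 1/(-11*G) = -1/(11*G))
A(n) = -2 + n**2 + 5*n + 1/(11*n) (A(n) = -2 + ((n**2 + 5*n) - (-1/n)/11) = -2 + ((n**2 + 5*n) - (-1)/(11*n)) = -2 + ((n**2 + 5*n) + 1/(11*n)) = -2 + (n**2 + 5*n + 1/(11*n)) = -2 + n**2 + 5*n + 1/(11*n))
A(1*(-2 - 1*1))**2 = (-2 + (1*(-2 - 1*1))**2 + 5*(1*(-2 - 1*1)) + 1/(11*((1*(-2 - 1*1)))))**2 = (-2 + (1*(-2 - 1))**2 + 5*(1*(-2 - 1)) + 1/(11*((1*(-2 - 1)))))**2 = (-2 + (1*(-3))**2 + 5*(1*(-3)) + 1/(11*((1*(-3)))))**2 = (-2 + (-3)**2 + 5*(-3) + (1/11)/(-3))**2 = (-2 + 9 - 15 + (1/11)*(-1/3))**2 = (-2 + 9 - 15 - 1/33)**2 = (-265/33)**2 = 70225/1089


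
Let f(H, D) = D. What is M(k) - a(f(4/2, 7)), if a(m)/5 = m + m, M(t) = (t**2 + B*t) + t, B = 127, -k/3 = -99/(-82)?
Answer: -3499783/6724 ≈ -520.49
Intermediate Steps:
k = -297/82 (k = -(-297)/(-82) = -(-297)*(-1)/82 = -3*99/82 = -297/82 ≈ -3.6220)
M(t) = t**2 + 128*t (M(t) = (t**2 + 127*t) + t = t**2 + 128*t)
a(m) = 10*m (a(m) = 5*(m + m) = 5*(2*m) = 10*m)
M(k) - a(f(4/2, 7)) = -297*(128 - 297/82)/82 - 10*7 = -297/82*10199/82 - 1*70 = -3029103/6724 - 70 = -3499783/6724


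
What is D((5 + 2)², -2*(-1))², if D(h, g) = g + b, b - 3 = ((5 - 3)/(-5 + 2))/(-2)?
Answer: 256/9 ≈ 28.444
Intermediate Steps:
b = 10/3 (b = 3 + ((5 - 3)/(-5 + 2))/(-2) = 3 + (2/(-3))*(-½) = 3 + (2*(-⅓))*(-½) = 3 - ⅔*(-½) = 3 + ⅓ = 10/3 ≈ 3.3333)
D(h, g) = 10/3 + g (D(h, g) = g + 10/3 = 10/3 + g)
D((5 + 2)², -2*(-1))² = (10/3 - 2*(-1))² = (10/3 + 2)² = (16/3)² = 256/9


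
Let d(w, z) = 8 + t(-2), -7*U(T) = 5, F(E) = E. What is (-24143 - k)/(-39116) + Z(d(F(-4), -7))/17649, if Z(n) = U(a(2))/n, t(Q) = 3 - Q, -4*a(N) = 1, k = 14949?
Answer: 2242280816/2243664423 ≈ 0.99938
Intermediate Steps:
a(N) = -¼ (a(N) = -¼*1 = -¼)
U(T) = -5/7 (U(T) = -⅐*5 = -5/7)
d(w, z) = 13 (d(w, z) = 8 + (3 - 1*(-2)) = 8 + (3 + 2) = 8 + 5 = 13)
Z(n) = -5/(7*n)
(-24143 - k)/(-39116) + Z(d(F(-4), -7))/17649 = (-24143 - 1*14949)/(-39116) - 5/7/13/17649 = (-24143 - 14949)*(-1/39116) - 5/7*1/13*(1/17649) = -39092*(-1/39116) - 5/91*1/17649 = 9773/9779 - 5/1606059 = 2242280816/2243664423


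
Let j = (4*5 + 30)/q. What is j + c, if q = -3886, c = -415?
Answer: -806370/1943 ≈ -415.01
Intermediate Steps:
j = -25/1943 (j = (4*5 + 30)/(-3886) = (20 + 30)*(-1/3886) = 50*(-1/3886) = -25/1943 ≈ -0.012867)
j + c = -25/1943 - 415 = -806370/1943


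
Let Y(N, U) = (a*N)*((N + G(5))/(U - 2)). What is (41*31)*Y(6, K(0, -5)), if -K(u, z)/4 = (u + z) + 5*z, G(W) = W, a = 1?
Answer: 41943/59 ≈ 710.90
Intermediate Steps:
K(u, z) = -24*z - 4*u (K(u, z) = -4*((u + z) + 5*z) = -4*(u + 6*z) = -24*z - 4*u)
Y(N, U) = N*(5 + N)/(-2 + U) (Y(N, U) = (1*N)*((N + 5)/(U - 2)) = N*((5 + N)/(-2 + U)) = N*(5 + N)/(-2 + U))
(41*31)*Y(6, K(0, -5)) = (41*31)*(6*(5 + 6)/(-2 + (-24*(-5) - 4*0))) = 1271*(6*11/(-2 + (120 + 0))) = 1271*(6*11/(-2 + 120)) = 1271*(6*11/118) = 1271*(6*(1/118)*11) = 1271*(33/59) = 41943/59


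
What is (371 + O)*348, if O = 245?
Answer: 214368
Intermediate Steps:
(371 + O)*348 = (371 + 245)*348 = 616*348 = 214368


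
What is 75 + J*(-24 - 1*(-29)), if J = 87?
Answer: 510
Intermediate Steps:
75 + J*(-24 - 1*(-29)) = 75 + 87*(-24 - 1*(-29)) = 75 + 87*(-24 + 29) = 75 + 87*5 = 75 + 435 = 510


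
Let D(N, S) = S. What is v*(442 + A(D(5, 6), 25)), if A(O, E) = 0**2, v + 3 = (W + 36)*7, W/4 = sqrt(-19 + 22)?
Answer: 110058 + 12376*sqrt(3) ≈ 1.3149e+5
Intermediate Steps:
W = 4*sqrt(3) (W = 4*sqrt(-19 + 22) = 4*sqrt(3) ≈ 6.9282)
v = 249 + 28*sqrt(3) (v = -3 + (4*sqrt(3) + 36)*7 = -3 + (36 + 4*sqrt(3))*7 = -3 + (252 + 28*sqrt(3)) = 249 + 28*sqrt(3) ≈ 297.50)
A(O, E) = 0
v*(442 + A(D(5, 6), 25)) = (249 + 28*sqrt(3))*(442 + 0) = (249 + 28*sqrt(3))*442 = 110058 + 12376*sqrt(3)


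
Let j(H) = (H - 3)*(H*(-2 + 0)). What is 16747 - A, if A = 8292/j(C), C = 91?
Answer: 67057061/4004 ≈ 16748.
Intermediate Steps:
j(H) = -2*H*(-3 + H) (j(H) = (-3 + H)*(H*(-2)) = (-3 + H)*(-2*H) = -2*H*(-3 + H))
A = -2073/4004 (A = 8292/((2*91*(3 - 1*91))) = 8292/((2*91*(3 - 91))) = 8292/((2*91*(-88))) = 8292/(-16016) = 8292*(-1/16016) = -2073/4004 ≈ -0.51773)
16747 - A = 16747 - 1*(-2073/4004) = 16747 + 2073/4004 = 67057061/4004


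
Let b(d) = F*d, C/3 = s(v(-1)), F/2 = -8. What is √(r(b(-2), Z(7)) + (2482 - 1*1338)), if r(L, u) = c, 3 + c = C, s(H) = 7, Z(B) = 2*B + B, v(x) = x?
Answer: √1162 ≈ 34.088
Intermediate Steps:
F = -16 (F = 2*(-8) = -16)
Z(B) = 3*B
C = 21 (C = 3*7 = 21)
c = 18 (c = -3 + 21 = 18)
b(d) = -16*d
r(L, u) = 18
√(r(b(-2), Z(7)) + (2482 - 1*1338)) = √(18 + (2482 - 1*1338)) = √(18 + (2482 - 1338)) = √(18 + 1144) = √1162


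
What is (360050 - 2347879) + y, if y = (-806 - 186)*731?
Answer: -2712981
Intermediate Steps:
y = -725152 (y = -992*731 = -725152)
(360050 - 2347879) + y = (360050 - 2347879) - 725152 = -1987829 - 725152 = -2712981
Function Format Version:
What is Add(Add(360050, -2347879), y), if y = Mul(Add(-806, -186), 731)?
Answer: -2712981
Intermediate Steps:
y = -725152 (y = Mul(-992, 731) = -725152)
Add(Add(360050, -2347879), y) = Add(Add(360050, -2347879), -725152) = Add(-1987829, -725152) = -2712981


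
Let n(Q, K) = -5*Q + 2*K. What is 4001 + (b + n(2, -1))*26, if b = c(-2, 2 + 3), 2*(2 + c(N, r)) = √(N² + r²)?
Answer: 3637 + 13*√29 ≈ 3707.0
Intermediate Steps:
c(N, r) = -2 + √(N² + r²)/2
b = -2 + √29/2 (b = -2 + √((-2)² + (2 + 3)²)/2 = -2 + √(4 + 5²)/2 = -2 + √(4 + 25)/2 = -2 + √29/2 ≈ 0.69258)
4001 + (b + n(2, -1))*26 = 4001 + ((-2 + √29/2) + (-5*2 + 2*(-1)))*26 = 4001 + ((-2 + √29/2) + (-10 - 2))*26 = 4001 + ((-2 + √29/2) - 12)*26 = 4001 + (-14 + √29/2)*26 = 4001 + (-364 + 13*√29) = 3637 + 13*√29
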